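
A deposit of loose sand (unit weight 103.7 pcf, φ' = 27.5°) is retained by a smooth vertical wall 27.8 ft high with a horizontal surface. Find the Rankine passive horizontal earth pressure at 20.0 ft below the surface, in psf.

K_p = (1 + sin φ)/(1 − sin φ) = 2.716.
σ_h = K_p γ z = 2.716 × 103.7 × 20.0 = 5632 psf.

5630 psf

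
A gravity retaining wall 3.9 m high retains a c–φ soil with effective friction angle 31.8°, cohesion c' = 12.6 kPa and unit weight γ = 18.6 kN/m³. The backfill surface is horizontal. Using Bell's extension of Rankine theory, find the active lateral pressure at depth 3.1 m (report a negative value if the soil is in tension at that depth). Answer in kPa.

K_a = (1 − sin φ)/(1 + sin φ) = 0.3098.
σ_a = K_a γ z − 2c√K_a = 0.3098×18.6×3.1 − 2×12.6×0.5566 = 3.837 kPa.

3.84 kPa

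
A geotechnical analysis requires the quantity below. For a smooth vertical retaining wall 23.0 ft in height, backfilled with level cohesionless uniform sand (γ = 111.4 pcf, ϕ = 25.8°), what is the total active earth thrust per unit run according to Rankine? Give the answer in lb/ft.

K_a = tan²(45° − φ/2) = 0.3935.
P_a = ½ K_a γ H² = 0.5 × 0.3935 × 111.4 × 23.0² = 11590 lb/ft.

11600 lb/ft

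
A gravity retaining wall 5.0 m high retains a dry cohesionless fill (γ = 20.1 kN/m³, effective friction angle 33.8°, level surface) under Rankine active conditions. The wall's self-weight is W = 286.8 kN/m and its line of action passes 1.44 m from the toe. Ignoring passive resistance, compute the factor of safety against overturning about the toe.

K_a = tan²(45° − 33.8°/2) = 0.2851.
P_a = ½K_aγH² = 0.5×0.2851×20.1×5.0² = 71.63 kN/m, acting at H/3 = 1.667 m above the base.
Overturning moment M_o = P_a × H/3 = 71.63 × 1.667 = 119.4.
Resisting moment M_r = W × 1.44 = 286.8 × 1.44 = 413.0.
FS_overturning = M_r/M_o = 413.0/119.4 = 3.459.

3.46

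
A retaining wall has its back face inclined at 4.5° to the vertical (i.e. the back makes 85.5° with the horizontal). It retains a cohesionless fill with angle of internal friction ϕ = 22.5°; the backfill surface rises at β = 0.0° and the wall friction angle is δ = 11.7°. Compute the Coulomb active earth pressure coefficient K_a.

K_a = sin²(α+φ) / [sin²α · sin(α−δ) · (1 + √{sin(φ+δ)sin(φ−β) / (sin(α−δ)sin(α+β))})²].
With α = 85.5°, φ = 22.5°, δ = 11.7°, β = 0.0°: K_a = 0.4362.

0.436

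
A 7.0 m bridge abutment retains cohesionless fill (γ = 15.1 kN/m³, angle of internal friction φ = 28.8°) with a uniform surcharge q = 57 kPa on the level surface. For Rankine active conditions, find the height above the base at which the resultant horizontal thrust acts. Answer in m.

K_a = 0.3498.
Triangular part P₁ = ½K_aγH² = 129.4 at H/3 = 2.333 m; rectangular part P₂ = K_a q H = 139.6 at H/2 = 3.500 m.
ȳ = (P₁·2.333 + P₂·3.500)/(P₁+P₂) = 2.939 m.

2.94 m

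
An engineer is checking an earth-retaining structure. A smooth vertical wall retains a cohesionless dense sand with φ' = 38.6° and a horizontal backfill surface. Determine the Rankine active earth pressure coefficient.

0.232

K_a = tan²(45° − φ/2) = tan²(25.70°) = 0.2316.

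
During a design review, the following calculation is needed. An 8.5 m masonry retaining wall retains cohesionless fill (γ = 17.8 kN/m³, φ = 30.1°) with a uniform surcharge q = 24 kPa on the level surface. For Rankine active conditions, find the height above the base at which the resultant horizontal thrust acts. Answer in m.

3.17 m

K_a = 0.3320.
Triangular part P₁ = ½K_aγH² = 213.5 at H/3 = 2.833 m; rectangular part P₂ = K_a q H = 67.73 at H/2 = 4.250 m.
ȳ = (P₁·2.833 + P₂·4.250)/(P₁+P₂) = 3.175 m.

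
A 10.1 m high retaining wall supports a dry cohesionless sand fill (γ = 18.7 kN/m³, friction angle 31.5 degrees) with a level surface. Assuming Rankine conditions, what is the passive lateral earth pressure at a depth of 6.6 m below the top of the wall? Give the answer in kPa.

394 kPa

K_p = (1 + sin φ)/(1 − sin φ) = 3.188.
σ_h = K_p γ z = 3.188 × 18.7 × 6.6 = 393.5 kPa.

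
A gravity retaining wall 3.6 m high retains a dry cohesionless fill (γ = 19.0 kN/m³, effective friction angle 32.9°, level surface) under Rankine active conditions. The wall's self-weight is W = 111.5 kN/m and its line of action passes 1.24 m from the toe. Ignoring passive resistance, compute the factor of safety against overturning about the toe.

3.16

K_a = tan²(45° − 32.9°/2) = 0.2960.
P_a = ½K_aγH² = 0.5×0.2960×19.0×3.6² = 36.45 kN/m, acting at H/3 = 1.200 m above the base.
Overturning moment M_o = P_a × H/3 = 36.45 × 1.200 = 43.74.
Resisting moment M_r = W × 1.24 = 111.5 × 1.24 = 138.3.
FS_overturning = M_r/M_o = 138.3/43.74 = 3.161.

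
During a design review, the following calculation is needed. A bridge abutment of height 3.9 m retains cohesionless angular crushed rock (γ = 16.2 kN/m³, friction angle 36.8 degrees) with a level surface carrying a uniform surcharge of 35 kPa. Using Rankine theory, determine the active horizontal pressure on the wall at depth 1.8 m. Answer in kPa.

K_a = (1 − sin φ)/(1 + sin φ) = 0.2508.
σ_v = γz + q = 16.2 × 1.8 + 35 = 64.16 kPa.
σ_h = K_a σ_v = 0.2508 × 64.16 = 16.09 kPa.

16.1 kPa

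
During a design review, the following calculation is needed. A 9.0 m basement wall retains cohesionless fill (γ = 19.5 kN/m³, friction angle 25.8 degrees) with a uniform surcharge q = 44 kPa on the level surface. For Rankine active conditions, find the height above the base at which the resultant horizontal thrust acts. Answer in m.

3.50 m

K_a = 0.3935.
Triangular part P₁ = ½K_aγH² = 310.8 at H/3 = 3.000 m; rectangular part P₂ = K_a q H = 155.8 at H/2 = 4.500 m.
ȳ = (P₁·3.000 + P₂·4.500)/(P₁+P₂) = 3.501 m.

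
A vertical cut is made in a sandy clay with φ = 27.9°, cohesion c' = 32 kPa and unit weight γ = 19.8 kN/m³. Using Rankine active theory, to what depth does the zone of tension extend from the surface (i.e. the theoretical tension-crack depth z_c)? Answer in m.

K_a = tan²(45° − 27.9°/2) = 0.3625; √K_a = 0.6020.
The active pressure is zero where K_a γ z = 2c√K_a, so z_c = 2c/(γ√K_a) = 2×32/(19.8×0.6020) = 5.369 m.

5.37 m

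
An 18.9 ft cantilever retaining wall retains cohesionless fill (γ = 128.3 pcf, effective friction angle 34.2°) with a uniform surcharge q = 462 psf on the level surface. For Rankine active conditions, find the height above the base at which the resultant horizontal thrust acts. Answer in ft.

K_a = 0.2803.
Triangular part P₁ = ½K_aγH² = 6424 at H/3 = 6.300 ft; rectangular part P₂ = K_a q H = 2448 at H/2 = 9.450 ft.
ȳ = (P₁·6.300 + P₂·9.450)/(P₁+P₂) = 7.169 ft.

7.17 ft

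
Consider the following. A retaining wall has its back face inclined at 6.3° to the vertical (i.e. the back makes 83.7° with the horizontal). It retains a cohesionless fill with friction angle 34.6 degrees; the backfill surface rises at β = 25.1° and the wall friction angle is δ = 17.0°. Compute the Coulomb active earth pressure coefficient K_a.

K_a = sin²(α+φ) / [sin²α · sin(α−δ) · (1 + √{sin(φ+δ)sin(φ−β) / (sin(α−δ)sin(α+β))})²].
With α = 83.7°, φ = 34.6°, δ = 17.0°, β = 25.1°: K_a = 0.4449.

0.445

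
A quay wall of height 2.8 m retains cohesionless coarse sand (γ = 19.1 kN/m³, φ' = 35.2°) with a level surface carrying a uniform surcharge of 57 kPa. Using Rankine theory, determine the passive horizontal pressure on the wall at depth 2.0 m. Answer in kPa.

K_p = (1 + sin φ)/(1 − sin φ) = 3.722.
σ_v = γz + q = 19.1 × 2.0 + 57 = 95.20 kPa.
σ_h = K_p σ_v = 3.722 × 95.20 = 354.3 kPa.

354 kPa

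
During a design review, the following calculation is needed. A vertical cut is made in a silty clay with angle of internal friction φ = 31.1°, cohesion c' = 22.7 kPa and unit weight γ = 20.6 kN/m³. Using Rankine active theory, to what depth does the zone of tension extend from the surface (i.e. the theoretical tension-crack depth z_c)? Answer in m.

3.90 m

K_a = tan²(45° − 31.1°/2) = 0.3188; √K_a = 0.5646.
The active pressure is zero where K_a γ z = 2c√K_a, so z_c = 2c/(γ√K_a) = 2×22.7/(20.6×0.5646) = 3.903 m.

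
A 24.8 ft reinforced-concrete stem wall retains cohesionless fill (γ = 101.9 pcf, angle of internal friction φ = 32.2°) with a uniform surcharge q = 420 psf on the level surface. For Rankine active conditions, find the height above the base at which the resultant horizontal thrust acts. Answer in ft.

K_a = 0.3047.
Triangular part P₁ = ½K_aγH² = 9549 at H/3 = 8.267 ft; rectangular part P₂ = K_a q H = 3174 at H/2 = 12.40 ft.
ȳ = (P₁·8.267 + P₂·12.40)/(P₁+P₂) = 9.298 ft.

9.30 ft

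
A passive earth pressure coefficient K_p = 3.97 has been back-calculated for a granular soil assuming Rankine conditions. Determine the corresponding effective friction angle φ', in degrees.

36.7°

K_p = (1+sin φ)/(1−sin φ) ⇒ sin φ = (K_p − 1)/(K_p + 1) = 0.5976.
φ = arcsin(0.5976) = 36.70°.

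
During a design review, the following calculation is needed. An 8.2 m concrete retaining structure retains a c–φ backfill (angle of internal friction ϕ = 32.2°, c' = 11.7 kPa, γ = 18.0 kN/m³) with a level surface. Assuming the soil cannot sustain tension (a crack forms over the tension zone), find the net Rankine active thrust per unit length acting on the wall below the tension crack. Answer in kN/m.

K_a = 0.3047; √K_a = 0.5520.
Tension-crack depth z_c = 2c/(γ√K_a) = 2×11.7/(18.0×0.5520) = 2.355 m.
σ_a at base = K_a γ H − 2c√K_a = 0.3047×18.0×8.2 − 2×11.7×0.5520 = 32.06 kPa.
P_a = ½ × 32.06 × (H − z_c) = 0.5×32.06×5.845 = 93.70 kN/m.

93.7 kN/m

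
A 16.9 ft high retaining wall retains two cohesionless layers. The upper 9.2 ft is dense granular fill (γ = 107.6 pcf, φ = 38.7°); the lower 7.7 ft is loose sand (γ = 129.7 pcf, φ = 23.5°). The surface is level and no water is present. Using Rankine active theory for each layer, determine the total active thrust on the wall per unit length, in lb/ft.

K_a1 = tan²(45°−38.7°/2) = 0.2306; K_a2 = tan²(45°−23.5°/2) = 0.4298.
Layer 1: σ at base = K_a1 γ₁ h₁ = 228.3 psf; P₁ = ½×228.3×9.2 = 1050.
Layer 2: σ_v at top = γ₁h₁ = 989.9; σ_h top = K_a2×989.9 = 425.5; σ_h base = K_a2×(989.9+129.7×7.7) = 854.8.
P₂ = ½(425.5+854.8)×7.7 = 4929. Total P_a = 1050+4929 = 5979 lb/ft.

5980 lb/ft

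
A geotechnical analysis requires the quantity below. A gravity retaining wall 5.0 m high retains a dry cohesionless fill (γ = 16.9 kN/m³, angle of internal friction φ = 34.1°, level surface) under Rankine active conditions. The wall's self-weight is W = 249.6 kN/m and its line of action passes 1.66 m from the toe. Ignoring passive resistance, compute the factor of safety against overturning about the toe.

4.18

K_a = tan²(45° − 34.1°/2) = 0.2815.
P_a = ½K_aγH² = 0.5×0.2815×16.9×5.0² = 59.47 kN/m, acting at H/3 = 1.667 m above the base.
Overturning moment M_o = P_a × H/3 = 59.47 × 1.667 = 99.12.
Resisting moment M_r = W × 1.66 = 249.6 × 1.66 = 414.3.
FS_overturning = M_r/M_o = 414.3/99.12 = 4.180.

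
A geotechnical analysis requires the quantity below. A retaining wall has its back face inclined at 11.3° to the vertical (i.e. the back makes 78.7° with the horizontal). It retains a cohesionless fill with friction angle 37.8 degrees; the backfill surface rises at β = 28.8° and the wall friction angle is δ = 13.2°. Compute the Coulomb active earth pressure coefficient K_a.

K_a = sin²(α+φ) / [sin²α · sin(α−δ) · (1 + √{sin(φ+δ)sin(φ−β) / (sin(α−δ)sin(α+β))})²].
With α = 78.7°, φ = 37.8°, δ = 13.2°, β = 28.8°: K_a = 0.4846.

0.485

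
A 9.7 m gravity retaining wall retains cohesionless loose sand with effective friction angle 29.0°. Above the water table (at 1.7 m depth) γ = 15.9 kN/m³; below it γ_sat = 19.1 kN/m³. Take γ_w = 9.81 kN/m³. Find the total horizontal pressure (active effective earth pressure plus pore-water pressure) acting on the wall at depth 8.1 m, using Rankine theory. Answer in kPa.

92.8 kPa

K_a = (1 − sin φ)/(1 + sin φ) = 0.3470.
γ' = 19.1 − 9.81 = 9.290 kN/m³.
Effective vertical stress at 8.1 m: σ'_v = 15.9×1.7 + 9.290×6.40 = 86.49 kPa.
σ'_h = K_a σ'_v = 0.3470 × 86.49 = 30.01 kPa; u = γ_w × 6.40 = 62.78 kPa.
Total σ_h = 30.01 + 62.78 = 92.79 kPa.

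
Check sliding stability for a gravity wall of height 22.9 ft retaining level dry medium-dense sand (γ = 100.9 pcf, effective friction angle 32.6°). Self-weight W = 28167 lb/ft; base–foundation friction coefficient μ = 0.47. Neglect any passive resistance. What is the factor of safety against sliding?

1.67

K_a = tan²(45° − 32.6°/2) = 0.2997.
P_a = ½K_aγH² = 0.5×0.2997×100.9×22.9² = 7930 lb/ft, acting at H/3 = 7.633 ft above the base.
FS_sliding = μW / P_a = 0.47×28167 / 7930 = 1.669.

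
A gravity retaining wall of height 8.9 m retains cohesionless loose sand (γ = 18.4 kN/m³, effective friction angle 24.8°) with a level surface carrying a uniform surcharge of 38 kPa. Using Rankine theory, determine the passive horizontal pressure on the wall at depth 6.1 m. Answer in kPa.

K_p = (1 + sin φ)/(1 − sin φ) = 2.445.
σ_v = γz + q = 18.4 × 6.1 + 38 = 150.2 kPa.
σ_h = K_p σ_v = 2.445 × 150.2 = 367.3 kPa.

367 kPa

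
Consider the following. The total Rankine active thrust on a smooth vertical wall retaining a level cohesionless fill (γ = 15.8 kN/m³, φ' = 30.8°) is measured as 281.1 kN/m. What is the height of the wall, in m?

10.5 m

K_a = 0.3227. P_a = ½ K_a γ H² ⇒ H = √(2P_a/(K_a γ)).
H = √(2×281.1/(0.3227×15.8)) = 10.50 m.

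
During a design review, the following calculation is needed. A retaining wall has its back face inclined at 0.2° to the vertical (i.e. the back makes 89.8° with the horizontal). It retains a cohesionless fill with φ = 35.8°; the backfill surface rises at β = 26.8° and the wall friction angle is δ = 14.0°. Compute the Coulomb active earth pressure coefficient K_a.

0.363

K_a = sin²(α+φ) / [sin²α · sin(α−δ) · (1 + √{sin(φ+δ)sin(φ−β) / (sin(α−δ)sin(α+β))})²].
With α = 89.8°, φ = 35.8°, δ = 14.0°, β = 26.8°: K_a = 0.3627.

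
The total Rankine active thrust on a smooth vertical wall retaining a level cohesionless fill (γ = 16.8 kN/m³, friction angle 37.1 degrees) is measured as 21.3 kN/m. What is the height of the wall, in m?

K_a = 0.2475. P_a = ½ K_a γ H² ⇒ H = √(2P_a/(K_a γ)).
H = √(2×21.3/(0.2475×16.8)) = 3.201 m.

3.20 m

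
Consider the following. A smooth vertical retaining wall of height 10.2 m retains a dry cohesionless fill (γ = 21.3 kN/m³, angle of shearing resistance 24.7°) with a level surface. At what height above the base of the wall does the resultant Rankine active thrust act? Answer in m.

3.40 m

K_a = 0.4106.
The pressure distribution is triangular, so the resultant acts at H/3 above the base = 10.2/3 = 3.400 m.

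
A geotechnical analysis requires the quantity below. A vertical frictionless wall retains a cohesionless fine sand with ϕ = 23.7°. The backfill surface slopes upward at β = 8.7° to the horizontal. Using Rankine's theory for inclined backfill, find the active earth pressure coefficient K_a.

0.448

K_a = cos β · (cos β − √(cos²β − cos²φ)) / (cos β + √(cos²β − cos²φ)).
cos β = 0.9885, cos φ = 0.9157, √(cos²β − cos²φ) = 0.3724.
K_a = 0.9885 × (0.9885 − 0.3724)/(0.9885 + 0.3724) = 0.4475.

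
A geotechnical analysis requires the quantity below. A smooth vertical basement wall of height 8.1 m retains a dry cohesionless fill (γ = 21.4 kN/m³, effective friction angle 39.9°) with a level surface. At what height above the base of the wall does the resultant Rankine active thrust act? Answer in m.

2.70 m

K_a = 0.2184.
The pressure distribution is triangular, so the resultant acts at H/3 above the base = 8.1/3 = 2.700 m.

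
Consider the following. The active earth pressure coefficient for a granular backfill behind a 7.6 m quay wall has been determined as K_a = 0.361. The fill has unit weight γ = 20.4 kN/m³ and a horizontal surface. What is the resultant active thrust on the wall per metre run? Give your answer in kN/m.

P = ½ K_a γ H² = 0.5 × 0.361 × 20.4 × 7.6² = 212.7 kN/m.

213 kN/m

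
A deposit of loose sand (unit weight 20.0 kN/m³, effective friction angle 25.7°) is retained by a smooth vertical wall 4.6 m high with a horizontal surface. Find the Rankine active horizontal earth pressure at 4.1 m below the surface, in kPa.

K_a = (1 − sin φ)/(1 + sin φ) = 0.3950.
σ_h = K_a γ z = 0.3950 × 20.0 × 4.1 = 32.39 kPa.

32.4 kPa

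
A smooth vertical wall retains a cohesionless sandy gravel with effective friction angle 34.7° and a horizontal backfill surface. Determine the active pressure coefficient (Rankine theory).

K_a = (1 − sin φ)/(1 + sin φ) = (1 − sin 34.7°)/(1 + sin 34.7°) = 0.2745.

0.274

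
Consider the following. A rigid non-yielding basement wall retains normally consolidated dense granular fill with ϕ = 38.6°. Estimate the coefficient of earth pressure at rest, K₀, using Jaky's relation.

0.376

K₀ = 1 − sin φ' = 1 − sin 38.6° = 0.3761.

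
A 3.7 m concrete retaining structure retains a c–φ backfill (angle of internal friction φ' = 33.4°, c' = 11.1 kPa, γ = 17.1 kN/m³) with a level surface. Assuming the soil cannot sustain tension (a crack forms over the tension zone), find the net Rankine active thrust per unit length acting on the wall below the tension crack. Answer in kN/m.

K_a = 0.2899; √K_a = 0.5384.
Tension-crack depth z_c = 2c/(γ√K_a) = 2×11.1/(17.1×0.5384) = 2.411 m.
σ_a at base = K_a γ H − 2c√K_a = 0.2899×17.1×3.7 − 2×11.1×0.5384 = 6.390 kPa.
P_a = ½ × 6.390 × (H − z_c) = 0.5×6.390×1.289 = 4.118 kN/m.

4.12 kN/m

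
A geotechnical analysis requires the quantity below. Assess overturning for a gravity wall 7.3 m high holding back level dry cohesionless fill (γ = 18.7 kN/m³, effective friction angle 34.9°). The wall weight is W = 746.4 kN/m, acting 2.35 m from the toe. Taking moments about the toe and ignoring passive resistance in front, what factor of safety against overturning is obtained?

K_a = tan²(45° − 34.9°/2) = 0.2721.
P_a = ½K_aγH² = 0.5×0.2721×18.7×7.3² = 135.6 kN/m, acting at H/3 = 2.433 m above the base.
Overturning moment M_o = P_a × H/3 = 135.6 × 2.433 = 330.0.
Resisting moment M_r = W × 2.35 = 746.4 × 2.35 = 1754.
FS_overturning = M_r/M_o = 1754/330.0 = 5.316.

5.32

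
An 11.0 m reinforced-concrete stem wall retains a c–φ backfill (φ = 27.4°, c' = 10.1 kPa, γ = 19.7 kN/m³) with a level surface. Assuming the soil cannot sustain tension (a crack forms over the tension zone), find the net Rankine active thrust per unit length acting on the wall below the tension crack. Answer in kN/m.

316 kN/m

K_a = 0.3697; √K_a = 0.6080.
Tension-crack depth z_c = 2c/(γ√K_a) = 2×10.1/(19.7×0.6080) = 1.686 m.
σ_a at base = K_a γ H − 2c√K_a = 0.3697×19.7×11.0 − 2×10.1×0.6080 = 67.83 kPa.
P_a = ½ × 67.83 × (H − z_c) = 0.5×67.83×9.314 = 315.9 kN/m.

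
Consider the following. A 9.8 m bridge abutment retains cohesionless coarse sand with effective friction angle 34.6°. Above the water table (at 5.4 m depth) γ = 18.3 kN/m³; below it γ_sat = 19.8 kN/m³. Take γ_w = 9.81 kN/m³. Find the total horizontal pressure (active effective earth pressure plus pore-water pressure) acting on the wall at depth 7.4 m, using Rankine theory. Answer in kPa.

52.4 kPa

K_a = (1 − sin φ)/(1 + sin φ) = 0.2756.
γ' = 19.8 − 9.81 = 9.990 kN/m³.
Effective vertical stress at 7.4 m: σ'_v = 18.3×5.4 + 9.990×2.00 = 118.8 kPa.
σ'_h = K_a σ'_v = 0.2756 × 118.8 = 32.75 kPa; u = γ_w × 2.00 = 19.62 kPa.
Total σ_h = 32.75 + 19.62 = 52.37 kPa.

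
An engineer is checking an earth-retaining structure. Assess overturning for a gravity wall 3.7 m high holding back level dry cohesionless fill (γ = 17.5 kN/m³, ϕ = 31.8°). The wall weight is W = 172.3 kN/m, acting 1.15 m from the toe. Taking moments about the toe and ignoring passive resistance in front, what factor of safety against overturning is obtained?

4.33

K_a = tan²(45° − 31.8°/2) = 0.3098.
P_a = ½K_aγH² = 0.5×0.3098×17.5×3.7² = 37.11 kN/m, acting at H/3 = 1.233 m above the base.
Overturning moment M_o = P_a × H/3 = 37.11 × 1.233 = 45.77.
Resisting moment M_r = W × 1.15 = 172.3 × 1.15 = 198.1.
FS_overturning = M_r/M_o = 198.1/45.77 = 4.329.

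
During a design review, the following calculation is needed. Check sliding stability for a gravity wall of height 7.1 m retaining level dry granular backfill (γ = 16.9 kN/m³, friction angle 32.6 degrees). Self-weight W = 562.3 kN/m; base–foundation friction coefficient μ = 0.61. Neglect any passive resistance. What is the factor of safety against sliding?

2.69

K_a = tan²(45° − 32.6°/2) = 0.2997.
P_a = ½K_aγH² = 0.5×0.2997×16.9×7.1² = 127.7 kN/m, acting at H/3 = 2.367 m above the base.
FS_sliding = μW / P_a = 0.61×562.3 / 127.7 = 2.686.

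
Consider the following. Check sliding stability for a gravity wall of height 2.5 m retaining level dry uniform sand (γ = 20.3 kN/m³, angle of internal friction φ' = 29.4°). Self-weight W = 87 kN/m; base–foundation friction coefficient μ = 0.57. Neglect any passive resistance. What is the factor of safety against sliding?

2.29

K_a = tan²(45° − 29.4°/2) = 0.3415.
P_a = ½K_aγH² = 0.5×0.3415×20.3×2.5² = 21.66 kN/m, acting at H/3 = 0.8333 m above the base.
FS_sliding = μW / P_a = 0.57×87 / 21.66 = 2.289.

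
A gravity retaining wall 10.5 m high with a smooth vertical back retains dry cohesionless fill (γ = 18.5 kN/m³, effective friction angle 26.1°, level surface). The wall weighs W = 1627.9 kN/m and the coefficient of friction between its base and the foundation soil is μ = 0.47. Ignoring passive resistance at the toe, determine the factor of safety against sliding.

K_a = tan²(45° − 26.1°/2) = 0.3889.
P_a = ½K_aγH² = 0.5×0.3889×18.5×10.5² = 396.7 kN/m, acting at H/3 = 3.500 m above the base.
FS_sliding = μW / P_a = 0.47×1627.9 / 396.7 = 1.929.

1.93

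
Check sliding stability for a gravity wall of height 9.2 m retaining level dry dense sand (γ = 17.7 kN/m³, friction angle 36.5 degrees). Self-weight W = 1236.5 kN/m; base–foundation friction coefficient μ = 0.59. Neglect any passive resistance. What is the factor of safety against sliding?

K_a = tan²(45° − 36.5°/2) = 0.2541.
P_a = ½K_aγH² = 0.5×0.2541×17.7×9.2² = 190.3 kN/m, acting at H/3 = 3.067 m above the base.
FS_sliding = μW / P_a = 0.59×1236.5 / 190.3 = 3.833.

3.83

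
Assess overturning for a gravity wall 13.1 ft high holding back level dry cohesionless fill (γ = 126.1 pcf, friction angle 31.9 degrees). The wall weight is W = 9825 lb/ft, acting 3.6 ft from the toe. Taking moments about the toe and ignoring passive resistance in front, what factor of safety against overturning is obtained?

2.43

K_a = tan²(45° − 31.9°/2) = 0.3085.
P_a = ½K_aγH² = 0.5×0.3085×126.1×13.1² = 3338 lb/ft, acting at H/3 = 4.367 ft above the base.
Overturning moment M_o = P_a × H/3 = 3338 × 4.367 = 14580.
Resisting moment M_r = W × 3.6 = 9825 × 3.6 = 35370.
FS_overturning = M_r/M_o = 35370/14580 = 2.426.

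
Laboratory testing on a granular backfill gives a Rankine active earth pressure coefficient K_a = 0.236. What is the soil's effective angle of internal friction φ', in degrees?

K_a = tan²(45° − φ/2) ⇒ 45° − φ/2 = arctan(√0.236) = 25.91°.
φ = 2(45° − 25.91°) = 38.18°.

38.2°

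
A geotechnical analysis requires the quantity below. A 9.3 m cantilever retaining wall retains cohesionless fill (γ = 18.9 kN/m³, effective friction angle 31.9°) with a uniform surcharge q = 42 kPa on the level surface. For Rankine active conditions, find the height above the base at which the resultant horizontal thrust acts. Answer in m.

K_a = 0.3085.
Triangular part P₁ = ½K_aγH² = 252.2 at H/3 = 3.100 m; rectangular part P₂ = K_a q H = 120.5 at H/2 = 4.650 m.
ȳ = (P₁·3.100 + P₂·4.650)/(P₁+P₂) = 3.601 m.

3.60 m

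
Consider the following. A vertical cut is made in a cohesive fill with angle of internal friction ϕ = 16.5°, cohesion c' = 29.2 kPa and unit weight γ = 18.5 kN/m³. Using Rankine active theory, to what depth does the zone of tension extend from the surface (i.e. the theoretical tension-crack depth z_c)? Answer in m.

K_a = tan²(45° − 16.5°/2) = 0.5576; √K_a = 0.7467.
The active pressure is zero where K_a γ z = 2c√K_a, so z_c = 2c/(γ√K_a) = 2×29.2/(18.5×0.7467) = 4.227 m.

4.23 m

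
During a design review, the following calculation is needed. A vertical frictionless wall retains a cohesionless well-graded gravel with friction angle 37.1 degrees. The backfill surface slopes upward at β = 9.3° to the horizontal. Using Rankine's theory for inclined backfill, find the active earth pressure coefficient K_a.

0.255

K_a = cos β · (cos β − √(cos²β − cos²φ)) / (cos β + √(cos²β − cos²φ)).
cos β = 0.9869, cos φ = 0.7976, √(cos²β − cos²φ) = 0.5812.
K_a = 0.9869 × (0.9869 − 0.5812)/(0.9869 + 0.5812) = 0.2553.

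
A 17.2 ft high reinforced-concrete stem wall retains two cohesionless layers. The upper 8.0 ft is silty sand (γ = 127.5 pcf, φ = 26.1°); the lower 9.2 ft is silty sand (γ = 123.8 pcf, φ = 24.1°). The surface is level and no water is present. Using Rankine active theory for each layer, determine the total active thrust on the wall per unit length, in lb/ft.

K_a1 = tan²(45°−26.1°/2) = 0.3889; K_a2 = tan²(45°−24.1°/2) = 0.4201.
Layer 1: σ at base = K_a1 γ₁ h₁ = 396.7 psf; P₁ = ½×396.7×8.0 = 1587.
Layer 2: σ_v at top = γ₁h₁ = 1020; σ_h top = K_a2×1020 = 428.5; σ_h base = K_a2×(1020+123.8×9.2) = 907.0.
P₂ = ½(428.5+907.0)×9.2 = 6144. Total P_a = 1587+6144 = 7730 lb/ft.

7730 lb/ft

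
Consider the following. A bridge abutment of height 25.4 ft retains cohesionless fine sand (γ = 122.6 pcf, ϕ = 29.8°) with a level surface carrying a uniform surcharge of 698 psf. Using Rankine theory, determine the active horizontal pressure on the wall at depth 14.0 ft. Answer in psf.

811 psf

K_a = (1 − sin φ)/(1 + sin φ) = 0.3360.
σ_v = γz + q = 122.6 × 14.0 + 698 = 2414 psf.
σ_h = K_a σ_v = 0.3360 × 2414 = 811.3 psf.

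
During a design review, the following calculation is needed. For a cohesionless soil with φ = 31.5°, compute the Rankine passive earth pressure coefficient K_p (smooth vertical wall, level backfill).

3.19

K_p = (1 + sin φ)/(1 − sin φ) = tan²(45° + 31.5°/2) = 3.188.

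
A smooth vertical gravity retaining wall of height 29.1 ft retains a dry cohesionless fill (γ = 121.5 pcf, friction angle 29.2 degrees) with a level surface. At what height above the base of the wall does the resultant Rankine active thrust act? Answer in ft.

9.70 ft

K_a = 0.3442.
The pressure distribution is triangular, so the resultant acts at H/3 above the base = 29.1/3 = 9.700 ft.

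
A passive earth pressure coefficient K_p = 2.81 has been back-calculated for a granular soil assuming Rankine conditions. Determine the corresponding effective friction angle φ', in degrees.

K_p = (1+sin φ)/(1−sin φ) ⇒ sin φ = (K_p − 1)/(K_p + 1) = 0.4751.
φ = arcsin(0.4751) = 28.36°.

28.4°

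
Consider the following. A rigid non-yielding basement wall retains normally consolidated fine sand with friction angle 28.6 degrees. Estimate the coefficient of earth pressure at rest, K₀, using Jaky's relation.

K₀ = 1 − sin φ' = 1 − sin 28.6° = 0.5213.

0.521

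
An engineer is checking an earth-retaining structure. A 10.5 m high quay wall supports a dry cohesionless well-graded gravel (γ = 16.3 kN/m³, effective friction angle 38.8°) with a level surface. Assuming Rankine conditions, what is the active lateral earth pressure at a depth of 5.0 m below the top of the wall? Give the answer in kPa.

18.7 kPa

K_a = (1 − sin φ)/(1 + sin φ) = 0.2296.
σ_h = K_a γ z = 0.2296 × 16.3 × 5.0 = 18.71 kPa.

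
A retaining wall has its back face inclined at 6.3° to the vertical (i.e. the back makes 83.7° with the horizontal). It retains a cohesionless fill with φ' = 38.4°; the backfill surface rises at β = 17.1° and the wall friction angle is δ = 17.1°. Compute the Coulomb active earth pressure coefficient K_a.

K_a = sin²(α+φ) / [sin²α · sin(α−δ) · (1 + √{sin(φ+δ)sin(φ−β) / (sin(α−δ)sin(α+β))})²].
With α = 83.7°, φ = 38.4°, δ = 17.1°, β = 17.1°: K_a = 0.3185.

0.319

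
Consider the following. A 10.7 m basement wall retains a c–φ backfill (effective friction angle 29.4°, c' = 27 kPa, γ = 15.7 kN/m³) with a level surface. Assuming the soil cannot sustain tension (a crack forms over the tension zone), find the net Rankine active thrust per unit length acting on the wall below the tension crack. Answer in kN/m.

62.1 kN/m

K_a = 0.3415; √K_a = 0.5844.
Tension-crack depth z_c = 2c/(γ√K_a) = 2×27/(15.7×0.5844) = 5.886 m.
σ_a at base = K_a γ H − 2c√K_a = 0.3415×15.7×10.7 − 2×27×0.5844 = 25.81 kPa.
P_a = ½ × 25.81 × (H − z_c) = 0.5×25.81×4.814 = 62.12 kN/m.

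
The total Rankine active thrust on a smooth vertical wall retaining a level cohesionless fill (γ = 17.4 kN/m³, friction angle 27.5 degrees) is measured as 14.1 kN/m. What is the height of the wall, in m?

2.10 m

K_a = 0.3682. P_a = ½ K_a γ H² ⇒ H = √(2P_a/(K_a γ)).
H = √(2×14.1/(0.3682×17.4)) = 2.098 m.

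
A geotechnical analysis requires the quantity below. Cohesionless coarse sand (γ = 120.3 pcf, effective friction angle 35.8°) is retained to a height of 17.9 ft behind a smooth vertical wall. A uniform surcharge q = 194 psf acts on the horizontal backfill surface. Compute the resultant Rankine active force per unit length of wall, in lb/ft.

5960 lb/ft

K_a = tan²(45° − φ/2) = 0.2619.
Soil triangle: ½ K_a γ H² = 0.5×0.2619×120.3×17.9² = 5047 lb/ft.
Surcharge rectangle: K_a q H = 0.2619×194×17.9 = 909.3 lb/ft.
Total = 5047 + 909.3 = 5956 lb/ft.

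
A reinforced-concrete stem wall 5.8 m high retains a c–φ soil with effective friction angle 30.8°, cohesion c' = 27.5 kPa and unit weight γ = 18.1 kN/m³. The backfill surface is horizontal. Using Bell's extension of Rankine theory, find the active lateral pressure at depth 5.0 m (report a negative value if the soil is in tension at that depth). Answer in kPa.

-2.04 kPa

K_a = (1 − sin φ)/(1 + sin φ) = 0.3227.
σ_a = K_a γ z − 2c√K_a = 0.3227×18.1×5.0 − 2×27.5×0.5681 = -2.039 kPa.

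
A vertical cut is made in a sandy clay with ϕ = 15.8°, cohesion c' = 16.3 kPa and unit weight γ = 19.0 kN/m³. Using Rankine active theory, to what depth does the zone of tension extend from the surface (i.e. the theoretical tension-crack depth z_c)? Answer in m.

2.27 m

K_a = tan²(45° − 15.8°/2) = 0.5720; √K_a = 0.7563.
The active pressure is zero where K_a γ z = 2c√K_a, so z_c = 2c/(γ√K_a) = 2×16.3/(19.0×0.7563) = 2.269 m.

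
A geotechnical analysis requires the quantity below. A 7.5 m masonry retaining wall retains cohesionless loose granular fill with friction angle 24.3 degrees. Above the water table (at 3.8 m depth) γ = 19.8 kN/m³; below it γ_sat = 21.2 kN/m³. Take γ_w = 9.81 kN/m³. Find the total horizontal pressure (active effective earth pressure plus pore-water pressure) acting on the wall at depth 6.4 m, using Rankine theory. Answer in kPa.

69.2 kPa

K_a = (1 − sin φ)/(1 + sin φ) = 0.4169.
γ' = 21.2 − 9.81 = 11.39 kN/m³.
Effective vertical stress at 6.4 m: σ'_v = 19.8×3.8 + 11.39×2.60 = 104.9 kPa.
σ'_h = K_a σ'_v = 0.4169 × 104.9 = 43.72 kPa; u = γ_w × 2.60 = 25.51 kPa.
Total σ_h = 43.72 + 25.51 = 69.22 kPa.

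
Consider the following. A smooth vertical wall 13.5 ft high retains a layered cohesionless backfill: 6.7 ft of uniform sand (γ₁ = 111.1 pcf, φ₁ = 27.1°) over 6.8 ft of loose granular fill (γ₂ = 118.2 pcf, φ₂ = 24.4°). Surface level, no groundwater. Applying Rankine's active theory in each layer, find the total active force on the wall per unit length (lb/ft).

K_a1 = tan²(45°−27.1°/2) = 0.3741; K_a2 = tan²(45°−24.4°/2) = 0.4153.
Layer 1: σ at base = K_a1 γ₁ h₁ = 278.4 psf; P₁ = ½×278.4×6.7 = 932.8.
Layer 2: σ_v at top = γ₁h₁ = 744.4; σ_h top = K_a2×744.4 = 309.2; σ_h base = K_a2×(744.4+118.2×6.8) = 643.0.
P₂ = ½(309.2+643.0)×6.8 = 3237. Total P_a = 932.8+3237 = 4170 lb/ft.

4170 lb/ft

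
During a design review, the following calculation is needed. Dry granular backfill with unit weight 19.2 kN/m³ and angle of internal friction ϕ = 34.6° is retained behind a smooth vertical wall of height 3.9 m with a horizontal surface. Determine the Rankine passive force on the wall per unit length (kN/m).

K_p = tan²(45° + φ/2) = 3.628.
P_p = ½ K_p γ H² = 0.5 × 3.628 × 19.2 × 3.9² = 529.7 kN/m.

530 kN/m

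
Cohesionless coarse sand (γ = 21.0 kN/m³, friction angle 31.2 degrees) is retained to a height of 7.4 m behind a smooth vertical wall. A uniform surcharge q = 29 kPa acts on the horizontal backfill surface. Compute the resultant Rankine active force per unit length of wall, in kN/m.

K_a = tan²(45° − φ/2) = 0.3175.
Soil triangle: ½ K_a γ H² = 0.5×0.3175×21.0×7.4² = 182.6 kN/m.
Surcharge rectangle: K_a q H = 0.3175×29×7.4 = 68.14 kN/m.
Total = 182.6 + 68.14 = 250.7 kN/m.

251 kN/m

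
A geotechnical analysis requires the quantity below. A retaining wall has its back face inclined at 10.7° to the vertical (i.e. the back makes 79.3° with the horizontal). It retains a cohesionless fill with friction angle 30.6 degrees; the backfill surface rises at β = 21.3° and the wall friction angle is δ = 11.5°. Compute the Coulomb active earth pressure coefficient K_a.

0.547

K_a = sin²(α+φ) / [sin²α · sin(α−δ) · (1 + √{sin(φ+δ)sin(φ−β) / (sin(α−δ)sin(α+β))})²].
With α = 79.3°, φ = 30.6°, δ = 11.5°, β = 21.3°: K_a = 0.5467.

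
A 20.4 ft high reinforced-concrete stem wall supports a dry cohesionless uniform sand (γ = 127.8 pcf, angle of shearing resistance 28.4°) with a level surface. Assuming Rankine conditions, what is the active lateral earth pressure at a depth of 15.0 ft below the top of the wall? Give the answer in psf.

K_a = (1 − sin φ)/(1 + sin φ) = 0.3554.
σ_h = K_a γ z = 0.3554 × 127.8 × 15.0 = 681.2 psf.

681 psf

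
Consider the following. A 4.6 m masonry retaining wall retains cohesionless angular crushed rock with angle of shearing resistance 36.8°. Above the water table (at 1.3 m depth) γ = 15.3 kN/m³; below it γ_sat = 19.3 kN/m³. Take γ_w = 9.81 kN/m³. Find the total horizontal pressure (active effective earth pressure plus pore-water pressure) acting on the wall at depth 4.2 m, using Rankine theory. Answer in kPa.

K_a = (1 − sin φ)/(1 + sin φ) = 0.2508.
γ' = 19.3 − 9.81 = 9.490 kN/m³.
Effective vertical stress at 4.2 m: σ'_v = 15.3×1.3 + 9.490×2.90 = 47.41 kPa.
σ'_h = K_a σ'_v = 0.2508 × 47.41 = 11.89 kPa; u = γ_w × 2.90 = 28.45 kPa.
Total σ_h = 11.89 + 28.45 = 40.34 kPa.

40.3 kPa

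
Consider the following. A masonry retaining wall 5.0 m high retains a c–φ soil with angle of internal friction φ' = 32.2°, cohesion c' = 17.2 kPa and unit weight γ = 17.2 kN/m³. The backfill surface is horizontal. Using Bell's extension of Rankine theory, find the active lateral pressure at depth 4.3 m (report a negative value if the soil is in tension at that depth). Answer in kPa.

3.55 kPa

K_a = (1 − sin φ)/(1 + sin φ) = 0.3047.
σ_a = K_a γ z − 2c√K_a = 0.3047×17.2×4.3 − 2×17.2×0.5520 = 3.549 kPa.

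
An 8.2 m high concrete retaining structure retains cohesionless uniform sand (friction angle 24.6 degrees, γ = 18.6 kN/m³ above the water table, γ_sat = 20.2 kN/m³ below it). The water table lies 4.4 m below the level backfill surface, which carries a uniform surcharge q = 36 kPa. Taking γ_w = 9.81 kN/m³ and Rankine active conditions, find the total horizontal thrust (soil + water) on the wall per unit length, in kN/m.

426 kN/m

K_a = tan²(45° − φ/2) = 0.4121.
γ' = 20.2 − 9.81 = 10.39 kN/m³. h₂ = H − d_w = 3.8 m.
σ'_h: at surface K_a·q = 14.84; at WT K_a(q+γd_w) = 48.57; at base K_a(q+γd_w+γ'h₂) = 64.84 kPa.
P₁ = ½(14.84+48.57)×4.4 = 139.5; P₂ = ½(48.57+64.84)×3.8 = 215.5; P_w = ½γ_w h₂² = 70.83.
Total = 139.5+215.5+70.83 = 425.8 kN/m.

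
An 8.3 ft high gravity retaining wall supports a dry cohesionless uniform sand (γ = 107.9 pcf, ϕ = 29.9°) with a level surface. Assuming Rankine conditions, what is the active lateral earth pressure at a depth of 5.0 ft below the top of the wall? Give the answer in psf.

181 psf

K_a = (1 − sin φ)/(1 + sin φ) = 0.3347.
σ_h = K_a γ z = 0.3347 × 107.9 × 5.0 = 180.6 psf.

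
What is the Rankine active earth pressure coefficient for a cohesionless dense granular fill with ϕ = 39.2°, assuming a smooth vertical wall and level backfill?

0.225

K_a = (1 − sin φ)/(1 + sin φ) = (1 − sin 39.2°)/(1 + sin 39.2°) = 0.2255.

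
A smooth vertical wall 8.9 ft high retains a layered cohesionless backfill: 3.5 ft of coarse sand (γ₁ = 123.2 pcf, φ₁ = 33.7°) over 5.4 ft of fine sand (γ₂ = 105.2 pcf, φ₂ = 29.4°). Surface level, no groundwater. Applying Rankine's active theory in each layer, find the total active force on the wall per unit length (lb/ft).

K_a1 = tan²(45°−33.7°/2) = 0.2863; K_a2 = tan²(45°−29.4°/2) = 0.3415.
Layer 1: σ at base = K_a1 γ₁ h₁ = 123.5 psf; P₁ = ½×123.5×3.5 = 216.0.
Layer 2: σ_v at top = γ₁h₁ = 431.2; σ_h top = K_a2×431.2 = 147.2; σ_h base = K_a2×(431.2+105.2×5.4) = 341.2.
P₂ = ½(147.2+341.2)×5.4 = 1319. Total P_a = 216.0+1319 = 1535 lb/ft.

1530 lb/ft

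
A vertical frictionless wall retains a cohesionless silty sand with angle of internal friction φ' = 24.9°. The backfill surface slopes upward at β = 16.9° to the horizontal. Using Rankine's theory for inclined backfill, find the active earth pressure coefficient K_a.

0.495

K_a = cos β · (cos β − √(cos²β − cos²φ)) / (cos β + √(cos²β − cos²φ)).
cos β = 0.9568, cos φ = 0.9070, √(cos²β − cos²φ) = 0.3046.
K_a = 0.9568 × (0.9568 − 0.3046)/(0.9568 + 0.3046) = 0.4948.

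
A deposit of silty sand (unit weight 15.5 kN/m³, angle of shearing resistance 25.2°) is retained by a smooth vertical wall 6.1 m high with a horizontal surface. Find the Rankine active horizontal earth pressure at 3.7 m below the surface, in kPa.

K_a = (1 − sin φ)/(1 + sin φ) = 0.4027.
σ_h = K_a γ z = 0.4027 × 15.5 × 3.7 = 23.10 kPa.

23.1 kPa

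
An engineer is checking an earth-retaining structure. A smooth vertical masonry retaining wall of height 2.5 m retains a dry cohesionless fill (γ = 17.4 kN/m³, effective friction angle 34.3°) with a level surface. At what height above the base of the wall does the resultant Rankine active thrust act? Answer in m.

0.833 m

K_a = 0.2792.
The pressure distribution is triangular, so the resultant acts at H/3 above the base = 2.5/3 = 0.8333 m.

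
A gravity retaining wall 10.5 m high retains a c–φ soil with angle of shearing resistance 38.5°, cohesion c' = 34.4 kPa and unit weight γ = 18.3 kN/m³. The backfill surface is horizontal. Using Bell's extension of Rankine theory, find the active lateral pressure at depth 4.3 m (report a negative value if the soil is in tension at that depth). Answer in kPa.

-14.9 kPa

K_a = (1 − sin φ)/(1 + sin φ) = 0.2327.
σ_a = K_a γ z − 2c√K_a = 0.2327×18.3×4.3 − 2×34.4×0.4823 = -14.88 kPa.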